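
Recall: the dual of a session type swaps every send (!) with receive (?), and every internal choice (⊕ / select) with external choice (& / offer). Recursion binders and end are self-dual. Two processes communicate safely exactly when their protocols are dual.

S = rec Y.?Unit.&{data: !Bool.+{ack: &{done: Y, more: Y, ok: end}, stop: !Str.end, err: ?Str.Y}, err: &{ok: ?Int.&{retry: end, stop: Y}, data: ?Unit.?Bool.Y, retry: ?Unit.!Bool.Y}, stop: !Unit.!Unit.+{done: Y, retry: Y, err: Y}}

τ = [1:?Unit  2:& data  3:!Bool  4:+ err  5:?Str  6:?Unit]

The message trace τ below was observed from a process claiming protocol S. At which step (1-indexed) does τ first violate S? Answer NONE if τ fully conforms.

step 1: ?Unit  ok  state: &{data: !Bool.+{ack: &{done: rec Y.…, more: rec Y.…, ok: end}, stop: !Str.end, err: ?Str.rec Y.…}, err: &{ok: ?Int.&{retry: end, stop: rec Y.…}, data: ?Unit.?Bool.rec Y.…, retry: ?Unit.!Bool.rec Y.…}, stop: !Unit.!Unit.+{done: rec Y.…, retry: rec Y.…, err: rec Y.…}}
step 2: & data  ok  state: !Bool.+{ack: &{done: rec Y.…, more: rec Y.…, ok: end}, stop: !Str.end, err: ?Str.rec Y.…}
step 3: !Bool  ok  state: +{ack: &{done: rec Y.…, more: rec Y.…, ok: end}, stop: !Str.end, err: ?Str.rec Y.…}
step 4: + err  ok  state: ?Str.rec Y.…
step 5: ?Str  ok  state: rec Y.…
step 6: ?Unit  ok  state: &{data: !Bool.+{ack: &{done: rec Y.…, more: rec Y.…, ok: end}, stop: !Str.end, err: ?Str.rec Y.…}, err: &{ok: ?Int.&{retry: end, stop: rec Y.…}, data: ?Unit.?Bool.rec Y.…, retry: ?Unit.!Bool.rec Y.…}, stop: !Unit.!Unit.+{done: rec Y.…, retry: rec Y.…, err: rec Y.…}}
all 6 steps conform

NONE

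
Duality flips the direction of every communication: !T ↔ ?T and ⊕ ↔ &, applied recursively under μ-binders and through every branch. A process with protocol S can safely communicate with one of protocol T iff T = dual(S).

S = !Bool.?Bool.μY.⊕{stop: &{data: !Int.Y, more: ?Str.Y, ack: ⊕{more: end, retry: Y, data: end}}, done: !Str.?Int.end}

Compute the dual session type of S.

?Bool.!Bool.μY.&{stop: ⊕{data: ?Int.Y, more: !Str.Y, ack: &{more: end, retry: Y, data: end}}, done: ?Str.!Int.end}

!Bool ↦ ?Bool
  ?Bool ↦ !Bool
    μY ↦ μY  (μ self-dual)
      ⊕{stop,done} ↦ &{stop,done}  (internal→external)
        [stop]
          &{data,more,ack} ↦ ⊕{data,more,ack}  (&→⊕)
            [data]
              !Int ↦ ?Int
                Y self-dual
            [more]
              ?Str ↦ !Str
                Y self-dual
            [ack]
              ⊕{more,retry,data} ↦ &{more,retry,data}  (internal→external)
                [more]
                  end self-dual
                [retry]
                  Y self-dual
                [data]
                  end self-dual
        [done]
          !Str ↦ ?Str
            ?Int ↦ !Int
              end self-dual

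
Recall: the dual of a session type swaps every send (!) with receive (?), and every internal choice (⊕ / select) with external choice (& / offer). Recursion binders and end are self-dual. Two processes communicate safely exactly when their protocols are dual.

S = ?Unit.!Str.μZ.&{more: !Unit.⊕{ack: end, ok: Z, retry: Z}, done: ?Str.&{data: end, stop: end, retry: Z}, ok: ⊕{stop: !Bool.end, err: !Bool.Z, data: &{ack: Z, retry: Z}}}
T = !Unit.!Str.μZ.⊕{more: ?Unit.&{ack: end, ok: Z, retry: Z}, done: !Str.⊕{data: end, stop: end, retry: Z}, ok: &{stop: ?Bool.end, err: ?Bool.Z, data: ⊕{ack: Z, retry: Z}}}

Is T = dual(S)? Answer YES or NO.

?Unit | !Unit  ok
  !Str | !Str  ✗ same direction on both sides — not dual

NO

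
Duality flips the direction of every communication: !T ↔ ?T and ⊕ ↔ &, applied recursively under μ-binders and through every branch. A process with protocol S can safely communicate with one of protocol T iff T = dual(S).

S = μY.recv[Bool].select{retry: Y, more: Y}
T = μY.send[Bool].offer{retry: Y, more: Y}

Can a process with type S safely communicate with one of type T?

μY ‖ μY  ✓ (μ self-dual)
  recv[Bool] ‖ send[Bool]  ✓
    select{retry,more} ‖ offer{retry,more}  ✓ label sets agree
      case retry:
        Y ‖ Y  ✓
      case more:
        Y ‖ Y  ✓

YES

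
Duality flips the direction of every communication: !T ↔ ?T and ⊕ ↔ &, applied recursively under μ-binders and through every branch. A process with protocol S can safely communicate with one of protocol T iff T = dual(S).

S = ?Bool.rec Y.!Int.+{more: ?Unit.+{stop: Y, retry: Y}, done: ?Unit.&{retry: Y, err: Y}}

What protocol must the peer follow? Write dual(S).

!Bool.rec Y.?Int.&{more: !Unit.&{stop: Y, retry: Y}, done: !Unit.+{retry: Y, err: Y}}

?Bool ↦ !Bool
  rec Y ↦ rec Y  (μ self-dual)
    !Int ↦ ?Int
      +{more,done} ↦ &{more,done}  (select→offer)
        • more:
          ?Unit ↦ !Unit
            +{stop,retry} ↦ &{stop,retry}  (select→offer)
              • stop:
                Y self-dual
              • retry:
                Y self-dual
        • done:
          ?Unit ↦ !Unit
            &{retry,err} ↦ +{retry,err}  (external→internal)
              • retry:
                Y self-dual
              • err:
                Y self-dual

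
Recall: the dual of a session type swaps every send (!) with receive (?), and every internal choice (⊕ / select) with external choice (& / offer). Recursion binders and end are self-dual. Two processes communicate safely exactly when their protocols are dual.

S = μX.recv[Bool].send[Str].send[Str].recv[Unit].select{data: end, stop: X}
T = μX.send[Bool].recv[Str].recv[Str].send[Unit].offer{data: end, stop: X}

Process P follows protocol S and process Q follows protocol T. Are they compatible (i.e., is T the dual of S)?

YES

μX | μX  match (μ self-dual)
  recv[Bool] | send[Bool]  match
    send[Str] | recv[Str]  match
      send[Str] | recv[Str]  match
        recv[Unit] | send[Unit]  match
          select{data,stop} | offer{data,stop}  match label sets agree
            case data:
              end | end  match
            case stop:
              X | X  match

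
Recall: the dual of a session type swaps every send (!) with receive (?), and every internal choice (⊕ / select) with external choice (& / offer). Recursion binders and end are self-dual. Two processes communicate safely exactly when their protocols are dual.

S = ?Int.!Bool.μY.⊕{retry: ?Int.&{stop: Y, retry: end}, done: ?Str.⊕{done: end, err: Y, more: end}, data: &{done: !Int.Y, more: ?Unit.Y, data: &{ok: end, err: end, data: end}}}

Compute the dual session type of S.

?Int → !Int
  !Bool → ?Bool
    μY → μY  (binder kept)
      ⊕{retry,done,data} → &{retry,done,data}  (select→offer)
        [retry]
          ?Int → !Int
            &{stop,retry} → ⊕{stop,retry}  (&→⊕)
              [stop]
                dual(Y) = Y
              [retry]
                dual(end) = end
        [done]
          ?Str → !Str
            ⊕{done,err,more} → &{done,err,more}  (select→offer)
              [done]
                dual(end) = end
              [err]
                dual(Y) = Y
              [more]
                dual(end) = end
        [data]
          &{done,more,data} → ⊕{done,more,data}  (&→⊕)
            [done]
              !Int → ?Int
                dual(Y) = Y
            [more]
              ?Unit → !Unit
                dual(Y) = Y
            [data]
              &{ok,err,data} → ⊕{ok,err,data}  (&→⊕)
                [ok]
                  dual(end) = end
                [err]
                  dual(end) = end
                [data]
                  dual(end) = end

!Int.?Bool.μY.&{retry: !Int.⊕{stop: Y, retry: end}, done: !Str.&{done: end, err: Y, more: end}, data: ⊕{done: ?Int.Y, more: !Unit.Y, data: ⊕{ok: end, err: end, data: end}}}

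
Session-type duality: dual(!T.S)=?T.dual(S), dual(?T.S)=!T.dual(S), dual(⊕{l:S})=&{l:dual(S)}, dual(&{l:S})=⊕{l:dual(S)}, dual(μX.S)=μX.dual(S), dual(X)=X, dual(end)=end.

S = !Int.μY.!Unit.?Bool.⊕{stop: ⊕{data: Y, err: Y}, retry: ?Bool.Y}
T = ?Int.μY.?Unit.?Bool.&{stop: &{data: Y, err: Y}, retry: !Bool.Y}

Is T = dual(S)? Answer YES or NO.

NO

!Int vs ?Int  ok
  μY vs μY  ok (μ self-dual)
    !Unit vs ?Unit  ok
      ?Bool vs ?Bool  ✗ same direction on both sides — not dual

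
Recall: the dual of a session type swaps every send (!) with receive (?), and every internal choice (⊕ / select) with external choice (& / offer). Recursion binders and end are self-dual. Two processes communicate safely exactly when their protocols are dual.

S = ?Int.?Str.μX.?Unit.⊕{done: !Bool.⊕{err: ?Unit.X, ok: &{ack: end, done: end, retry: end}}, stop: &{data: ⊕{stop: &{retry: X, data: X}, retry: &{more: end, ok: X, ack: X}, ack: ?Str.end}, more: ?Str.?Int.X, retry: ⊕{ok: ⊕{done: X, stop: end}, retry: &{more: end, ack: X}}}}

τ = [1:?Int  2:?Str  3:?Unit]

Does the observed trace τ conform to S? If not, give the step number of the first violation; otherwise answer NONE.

@1 ?Int  ok  cont: ?Str.μX.…
@2 ?Str  ok  cont: μX.…
@3 ?Unit  ok  cont: ⊕{done: !Bool.⊕{err: ?Unit.μX.…, ok: &{ack: end, done: end, retry: end}}, stop: &{data: ⊕{stop: &{retry: μX.…, data: μX.…}, retry: &{more: end, ok: μX.…, ack: μX.…}, ack: ?Str.end}, more: ?Str.?Int.μX.…, retry: ⊕{ok: ⊕{done: μX.…, stop: end}, retry: &{more: end, ack: μX.…}}}}
all 3 steps conform

NONE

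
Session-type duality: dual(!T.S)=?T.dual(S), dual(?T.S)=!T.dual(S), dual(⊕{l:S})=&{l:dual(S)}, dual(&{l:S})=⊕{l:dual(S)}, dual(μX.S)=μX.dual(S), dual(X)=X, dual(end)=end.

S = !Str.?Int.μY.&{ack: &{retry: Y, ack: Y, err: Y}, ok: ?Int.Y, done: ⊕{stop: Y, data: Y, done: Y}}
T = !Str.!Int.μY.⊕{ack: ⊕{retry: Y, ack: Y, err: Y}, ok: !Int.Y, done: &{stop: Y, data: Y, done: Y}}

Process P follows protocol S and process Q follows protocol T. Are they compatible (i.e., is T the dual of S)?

!Str | !Str  ✗ same direction on both sides — not dual

NO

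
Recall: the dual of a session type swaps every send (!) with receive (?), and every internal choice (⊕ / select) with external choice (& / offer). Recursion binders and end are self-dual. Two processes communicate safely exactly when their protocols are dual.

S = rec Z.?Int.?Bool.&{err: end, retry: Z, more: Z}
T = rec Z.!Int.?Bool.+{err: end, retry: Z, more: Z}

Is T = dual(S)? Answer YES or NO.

NO

rec Z vs rec Z  ok (binder kept)
  ?Int vs !Int  ok
    ?Bool vs ?Bool  ✗ same direction on both sides — not dual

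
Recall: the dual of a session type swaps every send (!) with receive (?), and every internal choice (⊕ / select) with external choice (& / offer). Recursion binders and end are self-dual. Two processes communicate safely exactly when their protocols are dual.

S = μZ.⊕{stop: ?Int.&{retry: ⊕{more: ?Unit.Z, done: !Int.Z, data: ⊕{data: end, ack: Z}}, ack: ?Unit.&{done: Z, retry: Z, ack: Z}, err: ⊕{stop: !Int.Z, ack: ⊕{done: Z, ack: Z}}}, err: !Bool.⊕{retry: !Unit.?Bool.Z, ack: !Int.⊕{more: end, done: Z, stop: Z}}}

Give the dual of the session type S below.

μZ → μZ  (rec unchanged)
  ⊕{stop,err} → &{stop,err}  (internal→external)
    [stop]
      ?Int → !Int
        &{retry,ack,err} → ⊕{retry,ack,err}  (external→internal)
          [retry]
            ⊕{more,done,data} → &{more,done,data}  (internal→external)
              [more]
                ?Unit → !Unit
                  Z self-dual
              [done]
                !Int → ?Int
                  Z self-dual
              [data]
                ⊕{data,ack} → &{data,ack}  (internal→external)
                  [data]
                    end self-dual
                  [ack]
                    Z self-dual
          [ack]
            ?Unit → !Unit
              &{done,retry,ack} → ⊕{done,retry,ack}  (external→internal)
                [done]
                  Z self-dual
                [retry]
                  Z self-dual
                [ack]
                  Z self-dual
          [err]
            ⊕{stop,ack} → &{stop,ack}  (internal→external)
              [stop]
                !Int → ?Int
                  Z self-dual
              [ack]
                ⊕{done,ack} → &{done,ack}  (internal→external)
                  [done]
                    Z self-dual
                  [ack]
                    Z self-dual
    [err]
      !Bool → ?Bool
        ⊕{retry,ack} → &{retry,ack}  (internal→external)
          [retry]
            !Unit → ?Unit
              ?Bool → !Bool
                Z self-dual
          [ack]
            !Int → ?Int
              ⊕{more,done,stop} → &{more,done,stop}  (internal→external)
                [more]
                  end self-dual
                [done]
                  Z self-dual
                [stop]
                  Z self-dual

μZ.&{stop: !Int.⊕{retry: &{more: !Unit.Z, done: ?Int.Z, data: &{data: end, ack: Z}}, ack: !Unit.⊕{done: Z, retry: Z, ack: Z}, err: &{stop: ?Int.Z, ack: &{done: Z, ack: Z}}}, err: ?Bool.&{retry: ?Unit.!Bool.Z, ack: ?Int.&{more: end, done: Z, stop: Z}}}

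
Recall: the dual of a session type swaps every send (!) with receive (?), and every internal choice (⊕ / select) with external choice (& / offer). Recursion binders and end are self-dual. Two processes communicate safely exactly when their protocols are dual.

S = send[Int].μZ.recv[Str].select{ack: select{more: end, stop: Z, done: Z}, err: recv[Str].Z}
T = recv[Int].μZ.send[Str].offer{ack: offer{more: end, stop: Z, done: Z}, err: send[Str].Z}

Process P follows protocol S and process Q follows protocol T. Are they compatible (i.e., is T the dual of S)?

send[Int] vs recv[Int]  ok
  μZ vs μZ  ok (binder kept)
    recv[Str] vs send[Str]  ok
      select{ack,err} vs offer{ack,err}  ok same labels
        [ack]
          select{more,stop,done} vs offer{more,stop,done}  ok same labels
            [more]
              end vs end  ok
            [stop]
              Z vs Z  ok
            [done]
              Z vs Z  ok
        [err]
          recv[Str] vs send[Str]  ok
            Z vs Z  ok

YES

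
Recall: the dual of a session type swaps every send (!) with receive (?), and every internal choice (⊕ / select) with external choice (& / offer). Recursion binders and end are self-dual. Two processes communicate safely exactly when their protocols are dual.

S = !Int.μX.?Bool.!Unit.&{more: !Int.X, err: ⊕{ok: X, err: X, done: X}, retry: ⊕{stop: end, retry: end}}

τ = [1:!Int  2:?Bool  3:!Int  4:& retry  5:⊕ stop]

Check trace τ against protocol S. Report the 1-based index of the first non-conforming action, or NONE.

@1 !Int  ✓  cont: μX.…
@2 ?Bool  ✓  cont: !Unit.&{more: !Int.μX.…, err: ⊕{ok: μX.…, err: μX.…, done: μX.…}, retry: ⊕{stop: end, retry: end}}
@3 got !Int, protocol expects !Unit  ✗

3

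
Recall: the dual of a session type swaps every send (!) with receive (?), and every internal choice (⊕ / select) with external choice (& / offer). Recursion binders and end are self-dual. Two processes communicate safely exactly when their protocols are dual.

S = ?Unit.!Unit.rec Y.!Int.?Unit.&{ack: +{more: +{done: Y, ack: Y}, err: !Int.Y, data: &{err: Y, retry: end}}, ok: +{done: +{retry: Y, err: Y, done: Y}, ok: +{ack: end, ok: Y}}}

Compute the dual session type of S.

?Unit → !Unit
  !Unit → ?Unit
    rec Y → rec Y  (μ self-dual)
      !Int → ?Int
        ?Unit → !Unit
          &{ack,ok} → +{ack,ok}  (&→⊕)
            [ack]
              +{more,err,data} → &{more,err,data}  (select→offer)
                [more]
                  +{done,ack} → &{done,ack}  (select→offer)
                    [done]
                      dual(Y) = Y
                    [ack]
                      dual(Y) = Y
                [err]
                  !Int → ?Int
                    dual(Y) = Y
                [data]
                  &{err,retry} → +{err,retry}  (&→⊕)
                    [err]
                      dual(Y) = Y
                    [retry]
                      dual(end) = end
            [ok]
              +{done,ok} → &{done,ok}  (select→offer)
                [done]
                  +{retry,err,done} → &{retry,err,done}  (select→offer)
                    [retry]
                      dual(Y) = Y
                    [err]
                      dual(Y) = Y
                    [done]
                      dual(Y) = Y
                [ok]
                  +{ack,ok} → &{ack,ok}  (select→offer)
                    [ack]
                      dual(end) = end
                    [ok]
                      dual(Y) = Y

!Unit.?Unit.rec Y.?Int.!Unit.+{ack: &{more: &{done: Y, ack: Y}, err: ?Int.Y, data: +{err: Y, retry: end}}, ok: &{done: &{retry: Y, err: Y, done: Y}, ok: &{ack: end, ok: Y}}}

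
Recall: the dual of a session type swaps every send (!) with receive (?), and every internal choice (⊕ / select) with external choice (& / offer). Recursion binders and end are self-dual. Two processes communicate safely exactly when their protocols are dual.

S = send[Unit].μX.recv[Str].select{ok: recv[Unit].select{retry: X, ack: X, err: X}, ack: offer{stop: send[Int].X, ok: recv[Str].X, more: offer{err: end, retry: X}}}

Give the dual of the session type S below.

recv[Unit].μX.send[Str].offer{ok: send[Unit].offer{retry: X, ack: X, err: X}, ack: select{stop: recv[Int].X, ok: send[Str].X, more: select{err: end, retry: X}}}

send[Unit] → recv[Unit]
  μX → μX  (binder kept)
    recv[Str] → send[Str]
      select{ok,ack} → offer{ok,ack}  (internal→external)
        • ok:
          recv[Unit] → send[Unit]
            select{retry,ack,err} → offer{retry,ack,err}  (internal→external)
              • retry:
                X ↦ X
              • ack:
                X ↦ X
              • err:
                X ↦ X
        • ack:
          offer{stop,ok,more} → select{stop,ok,more}  (external→internal)
            • stop:
              send[Int] → recv[Int]
                X ↦ X
            • ok:
              recv[Str] → send[Str]
                X ↦ X
            • more:
              offer{err,retry} → select{err,retry}  (external→internal)
                • err:
                  end ↦ end
                • retry:
                  X ↦ X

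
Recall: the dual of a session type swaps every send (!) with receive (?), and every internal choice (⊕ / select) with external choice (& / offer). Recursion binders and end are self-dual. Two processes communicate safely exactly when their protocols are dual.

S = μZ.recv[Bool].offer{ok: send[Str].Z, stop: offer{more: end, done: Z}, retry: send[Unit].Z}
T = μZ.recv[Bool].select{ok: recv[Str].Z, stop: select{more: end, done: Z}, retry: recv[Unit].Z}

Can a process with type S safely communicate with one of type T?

NO

μZ | μZ  ok (binder kept)
  recv[Bool] | recv[Bool]  ✗ same direction on both sides — not dual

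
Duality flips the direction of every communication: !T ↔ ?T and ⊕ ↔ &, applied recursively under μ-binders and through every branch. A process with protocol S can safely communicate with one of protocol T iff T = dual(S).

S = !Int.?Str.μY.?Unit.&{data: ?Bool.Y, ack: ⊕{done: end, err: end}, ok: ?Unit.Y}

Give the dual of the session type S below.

!Int = ?Int
  ?Str = !Str
    μY = μY  (rec unchanged)
      ?Unit = !Unit
        &{data,ack,ok} = ⊕{data,ack,ok}  (&→⊕)
          • data:
            ?Bool = !Bool
              Y ↦ Y
          • ack:
            ⊕{done,err} = &{done,err}  (select→offer)
              • done:
                end ↦ end
              • err:
                end ↦ end
          • ok:
            ?Unit = !Unit
              Y ↦ Y

?Int.!Str.μY.!Unit.⊕{data: !Bool.Y, ack: &{done: end, err: end}, ok: !Unit.Y}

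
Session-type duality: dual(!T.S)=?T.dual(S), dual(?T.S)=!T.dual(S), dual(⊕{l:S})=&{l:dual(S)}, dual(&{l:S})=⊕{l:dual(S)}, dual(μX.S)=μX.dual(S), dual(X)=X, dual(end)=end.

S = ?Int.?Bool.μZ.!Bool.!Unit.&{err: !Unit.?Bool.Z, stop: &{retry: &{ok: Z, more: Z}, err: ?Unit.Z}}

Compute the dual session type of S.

!Int.!Bool.μZ.?Bool.?Unit.⊕{err: ?Unit.!Bool.Z, stop: ⊕{retry: ⊕{ok: Z, more: Z}, err: !Unit.Z}}

?Int ↦ !Int
  ?Bool ↦ !Bool
    μZ ↦ μZ  (μ self-dual)
      !Bool ↦ ?Bool
        !Unit ↦ ?Unit
          &{err,stop} ↦ ⊕{err,stop}  (external→internal)
            case err:
              !Unit ↦ ?Unit
                ?Bool ↦ !Bool
                  Z self-dual
            case stop:
              &{retry,err} ↦ ⊕{retry,err}  (external→internal)
                case retry:
                  &{ok,more} ↦ ⊕{ok,more}  (external→internal)
                    case ok:
                      Z self-dual
                    case more:
                      Z self-dual
                case err:
                  ?Unit ↦ !Unit
                    Z self-dual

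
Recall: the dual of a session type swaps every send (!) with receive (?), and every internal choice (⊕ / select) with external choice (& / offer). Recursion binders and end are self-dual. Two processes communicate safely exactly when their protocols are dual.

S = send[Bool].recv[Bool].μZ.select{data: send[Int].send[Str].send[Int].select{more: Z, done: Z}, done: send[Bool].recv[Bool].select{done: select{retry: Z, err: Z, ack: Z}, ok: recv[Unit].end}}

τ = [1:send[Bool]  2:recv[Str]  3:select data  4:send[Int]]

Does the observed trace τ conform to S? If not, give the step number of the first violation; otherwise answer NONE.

@1 send[Bool]  ✓  state: recv[Bool].μZ.…
@2 got recv[Str], protocol expects recv[Bool]  ✗

2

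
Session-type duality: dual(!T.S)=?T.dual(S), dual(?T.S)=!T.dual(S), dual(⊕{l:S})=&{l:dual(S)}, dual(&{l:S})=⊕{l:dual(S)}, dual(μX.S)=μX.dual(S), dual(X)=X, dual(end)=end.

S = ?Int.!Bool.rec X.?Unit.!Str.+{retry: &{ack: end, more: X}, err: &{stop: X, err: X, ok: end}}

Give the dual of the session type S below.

?Int → !Int
  !Bool → ?Bool
    rec X → rec X  (binder kept)
      ?Unit → !Unit
        !Str → ?Str
          +{retry,err} → &{retry,err}  (select→offer)
            [retry]
              &{ack,more} → +{ack,more}  (offer→select)
                [ack]
                  end ↦ end
                [more]
                  X ↦ X
            [err]
              &{stop,err,ok} → +{stop,err,ok}  (offer→select)
                [stop]
                  X ↦ X
                [err]
                  X ↦ X
                [ok]
                  end ↦ end

!Int.?Bool.rec X.!Unit.?Str.&{retry: +{ack: end, more: X}, err: +{stop: X, err: X, ok: end}}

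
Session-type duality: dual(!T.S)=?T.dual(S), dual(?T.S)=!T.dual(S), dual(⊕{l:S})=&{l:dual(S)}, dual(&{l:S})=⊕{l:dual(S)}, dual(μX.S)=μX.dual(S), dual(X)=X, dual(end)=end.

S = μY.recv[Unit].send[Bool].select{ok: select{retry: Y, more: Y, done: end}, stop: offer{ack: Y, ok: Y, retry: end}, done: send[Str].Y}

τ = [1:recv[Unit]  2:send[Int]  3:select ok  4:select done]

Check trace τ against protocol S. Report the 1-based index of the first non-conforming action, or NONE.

2

[1] recv[Unit]  ✓  residual = send[Bool].select{ok: select{retry: μY.…, more: μY.…, done: end}, stop: offer{ack: μY.…, ok: μY.…, retry: end}, done: send[Str].μY.…}
[2] got send[Int], protocol expects send[Bool]  ✗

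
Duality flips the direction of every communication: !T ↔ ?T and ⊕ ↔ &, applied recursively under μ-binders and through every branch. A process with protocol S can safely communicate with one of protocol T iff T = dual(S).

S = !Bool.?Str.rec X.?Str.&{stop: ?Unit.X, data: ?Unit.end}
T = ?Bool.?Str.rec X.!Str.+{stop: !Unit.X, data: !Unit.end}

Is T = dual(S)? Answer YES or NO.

NO

!Bool vs ?Bool  ✓
  ?Str vs ?Str  ✗ same direction on both sides — not dual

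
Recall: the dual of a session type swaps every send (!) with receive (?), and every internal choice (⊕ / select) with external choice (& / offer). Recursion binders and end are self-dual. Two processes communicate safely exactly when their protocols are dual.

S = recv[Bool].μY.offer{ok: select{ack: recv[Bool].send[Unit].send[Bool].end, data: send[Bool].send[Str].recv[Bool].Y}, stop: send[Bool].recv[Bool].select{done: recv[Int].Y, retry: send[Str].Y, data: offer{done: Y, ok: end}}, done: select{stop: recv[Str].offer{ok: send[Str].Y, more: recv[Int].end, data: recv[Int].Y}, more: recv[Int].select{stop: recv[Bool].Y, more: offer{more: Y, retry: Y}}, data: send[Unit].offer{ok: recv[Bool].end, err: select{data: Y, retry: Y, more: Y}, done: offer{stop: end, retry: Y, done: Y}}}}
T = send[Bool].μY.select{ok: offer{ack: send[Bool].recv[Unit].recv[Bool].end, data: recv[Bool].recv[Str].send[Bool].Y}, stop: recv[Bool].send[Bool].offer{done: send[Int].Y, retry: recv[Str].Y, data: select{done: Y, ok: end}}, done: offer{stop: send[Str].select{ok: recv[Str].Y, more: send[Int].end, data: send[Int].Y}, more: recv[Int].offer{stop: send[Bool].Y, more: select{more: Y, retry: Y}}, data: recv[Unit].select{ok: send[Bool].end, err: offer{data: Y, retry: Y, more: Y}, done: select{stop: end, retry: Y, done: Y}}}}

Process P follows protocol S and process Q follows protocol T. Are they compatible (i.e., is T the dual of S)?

recv[Bool] ‖ send[Bool]  match
  μY ‖ μY  match (binder kept)
    offer{ok,stop,done} ‖ select{ok,stop,done}  match same labels
      [ok]
        select{ack,data} ‖ offer{ack,data}  match same labels
          [ack]
            recv[Bool] ‖ send[Bool]  match
              send[Unit] ‖ recv[Unit]  match
                send[Bool] ‖ recv[Bool]  match
                  end ‖ end  match
          [data]
            send[Bool] ‖ recv[Bool]  match
              send[Str] ‖ recv[Str]  match
                recv[Bool] ‖ send[Bool]  match
                  Y ‖ Y  match
      [stop]
        send[Bool] ‖ recv[Bool]  match
          recv[Bool] ‖ send[Bool]  match
            select{done,retry,data} ‖ offer{done,retry,data}  match same labels
              [done]
                recv[Int] ‖ send[Int]  match
                  Y ‖ Y  match
              [retry]
                send[Str] ‖ recv[Str]  match
                  Y ‖ Y  match
              [data]
                offer{done,ok} ‖ select{done,ok}  match same labels
                  [done]
                    Y ‖ Y  match
                  [ok]
                    end ‖ end  match
      [done]
        select{stop,more,data} ‖ offer{stop,more,data}  match same labels
          [stop]
            recv[Str] ‖ send[Str]  match
              offer{ok,more,data} ‖ select{ok,more,data}  match same labels
                [ok]
                  send[Str] ‖ recv[Str]  match
                    Y ‖ Y  match
                [more]
                  recv[Int] ‖ send[Int]  match
                    end ‖ end  match
                [data]
                  recv[Int] ‖ send[Int]  match
                    Y ‖ Y  match
          [more]
            recv[Int] ‖ recv[Int]  ✗ same direction on both sides — not dual

NO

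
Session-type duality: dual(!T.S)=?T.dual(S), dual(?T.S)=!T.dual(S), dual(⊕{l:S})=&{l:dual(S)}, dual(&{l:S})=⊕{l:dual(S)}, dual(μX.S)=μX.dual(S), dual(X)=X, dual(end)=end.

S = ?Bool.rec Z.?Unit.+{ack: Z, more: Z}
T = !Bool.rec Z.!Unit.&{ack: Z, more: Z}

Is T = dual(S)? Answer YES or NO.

YES

?Bool vs !Bool  ✓
  rec Z vs rec Z  ✓ (binder kept)
    ?Unit vs !Unit  ✓
      +{ack,more} vs &{ack,more}  ✓ same labels
        [ack]
          Z vs Z  ✓
        [more]
          Z vs Z  ✓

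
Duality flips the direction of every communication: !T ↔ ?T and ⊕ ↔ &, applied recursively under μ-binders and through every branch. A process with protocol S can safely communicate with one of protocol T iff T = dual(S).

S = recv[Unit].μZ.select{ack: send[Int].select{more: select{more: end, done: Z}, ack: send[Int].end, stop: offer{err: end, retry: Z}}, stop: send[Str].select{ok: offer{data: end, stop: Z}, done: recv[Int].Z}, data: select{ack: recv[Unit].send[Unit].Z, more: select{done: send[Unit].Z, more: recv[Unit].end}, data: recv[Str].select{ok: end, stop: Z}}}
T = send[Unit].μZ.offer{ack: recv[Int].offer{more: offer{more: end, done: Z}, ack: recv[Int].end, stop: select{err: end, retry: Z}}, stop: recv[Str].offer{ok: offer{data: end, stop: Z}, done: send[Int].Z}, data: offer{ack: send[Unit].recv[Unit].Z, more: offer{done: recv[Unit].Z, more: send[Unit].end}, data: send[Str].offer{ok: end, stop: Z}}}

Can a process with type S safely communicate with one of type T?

NO

recv[Unit] vs send[Unit]  ✓
  μZ vs μZ  ✓ (rec unchanged)
    select{ack,stop,data} vs offer{ack,stop,data}  ✓ label sets agree
      [ack]
        send[Int] vs recv[Int]  ✓
          select{more,ack,stop} vs offer{more,ack,stop}  ✓ label sets agree
            [more]
              select{more,done} vs offer{more,done}  ✓ label sets agree
                [more]
                  end vs end  ✓
                [done]
                  Z vs Z  ✓
            [ack]
              send[Int] vs recv[Int]  ✓
                end vs end  ✓
            [stop]
              offer{err,retry} vs select{err,retry}  ✓ label sets agree
                [err]
                  end vs end  ✓
                [retry]
                  Z vs Z  ✓
      [stop]
        send[Str] vs recv[Str]  ✓
          select{ok,done} vs offer{ok,done}  ✓ label sets agree
            [ok]
              offer{data,stop} vs offer{data,stop}  ✗ choice polarity not flipped — not dual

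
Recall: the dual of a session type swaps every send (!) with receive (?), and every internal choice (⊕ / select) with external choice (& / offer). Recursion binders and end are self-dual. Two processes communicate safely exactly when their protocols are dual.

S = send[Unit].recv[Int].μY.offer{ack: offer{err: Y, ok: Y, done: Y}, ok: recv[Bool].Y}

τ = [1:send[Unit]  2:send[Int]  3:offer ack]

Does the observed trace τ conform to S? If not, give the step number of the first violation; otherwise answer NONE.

2

[1] send[Unit]  ok  residual = recv[Int].μY.…
[2] got send[Int], protocol expects recv[Int]  ✗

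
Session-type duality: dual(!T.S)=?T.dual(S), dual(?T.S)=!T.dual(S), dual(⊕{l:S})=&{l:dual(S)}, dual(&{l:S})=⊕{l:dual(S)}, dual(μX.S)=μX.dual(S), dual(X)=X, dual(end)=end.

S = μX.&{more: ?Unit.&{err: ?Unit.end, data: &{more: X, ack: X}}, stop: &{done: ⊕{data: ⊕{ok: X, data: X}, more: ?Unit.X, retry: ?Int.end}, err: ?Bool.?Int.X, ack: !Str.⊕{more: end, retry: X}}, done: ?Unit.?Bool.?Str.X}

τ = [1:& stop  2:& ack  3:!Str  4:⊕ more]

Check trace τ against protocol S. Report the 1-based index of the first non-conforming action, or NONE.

NONE

step 1: & stop  ok  cont: &{done: ⊕{data: ⊕{ok: μX.…, data: μX.…}, more: ?Unit.μX.…, retry: ?Int.end}, err: ?Bool.?Int.μX.…, ack: !Str.⊕{more: end, retry: μX.…}}
step 2: & ack  ok  cont: !Str.⊕{more: end, retry: μX.…}
step 3: !Str  ok  cont: ⊕{more: end, retry: μX.…}
step 4: ⊕ more  ok  cont: end
τ conforms to S (length 4)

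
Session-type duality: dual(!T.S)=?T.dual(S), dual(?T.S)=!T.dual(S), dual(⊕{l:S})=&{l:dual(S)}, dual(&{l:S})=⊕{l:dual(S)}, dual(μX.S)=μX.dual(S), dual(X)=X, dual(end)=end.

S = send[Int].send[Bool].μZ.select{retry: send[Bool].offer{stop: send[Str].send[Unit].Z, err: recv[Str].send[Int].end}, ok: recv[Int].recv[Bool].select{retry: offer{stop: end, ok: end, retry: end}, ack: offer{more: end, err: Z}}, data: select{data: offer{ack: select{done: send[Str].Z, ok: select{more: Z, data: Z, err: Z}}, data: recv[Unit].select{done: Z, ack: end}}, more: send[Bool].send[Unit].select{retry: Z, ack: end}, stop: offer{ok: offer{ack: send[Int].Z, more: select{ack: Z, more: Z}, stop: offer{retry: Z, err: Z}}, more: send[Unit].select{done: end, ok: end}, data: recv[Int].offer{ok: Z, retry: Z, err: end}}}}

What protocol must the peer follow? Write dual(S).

send[Int] ↦ recv[Int]
  send[Bool] ↦ recv[Bool]
    μZ ↦ μZ  (binder kept)
      select{retry,ok,data} ↦ offer{retry,ok,data}  (⊕→&)
        [retry]
          send[Bool] ↦ recv[Bool]
            offer{stop,err} ↦ select{stop,err}  (offer→select)
              [stop]
                send[Str] ↦ recv[Str]
                  send[Unit] ↦ recv[Unit]
                    Z ↦ Z
              [err]
                recv[Str] ↦ send[Str]
                  send[Int] ↦ recv[Int]
                    end ↦ end
        [ok]
          recv[Int] ↦ send[Int]
            recv[Bool] ↦ send[Bool]
              select{retry,ack} ↦ offer{retry,ack}  (⊕→&)
                [retry]
                  offer{stop,ok,retry} ↦ select{stop,ok,retry}  (offer→select)
                    [stop]
                      end ↦ end
                    [ok]
                      end ↦ end
                    [retry]
                      end ↦ end
                [ack]
                  offer{more,err} ↦ select{more,err}  (offer→select)
                    [more]
                      end ↦ end
                    [err]
                      Z ↦ Z
        [data]
          select{data,more,stop} ↦ offer{data,more,stop}  (⊕→&)
            [data]
              offer{ack,data} ↦ select{ack,data}  (offer→select)
                [ack]
                  select{done,ok} ↦ offer{done,ok}  (⊕→&)
                    [done]
                      send[Str] ↦ recv[Str]
                        Z ↦ Z
                    [ok]
                      select{more,data,err} ↦ offer{more,data,err}  (⊕→&)
                        [more]
                          Z ↦ Z
                        [data]
                          Z ↦ Z
                        [err]
                          Z ↦ Z
                [data]
                  recv[Unit] ↦ send[Unit]
                    select{done,ack} ↦ offer{done,ack}  (⊕→&)
                      [done]
                        Z ↦ Z
                      [ack]
                        end ↦ end
            [more]
              send[Bool] ↦ recv[Bool]
                send[Unit] ↦ recv[Unit]
                  select{retry,ack} ↦ offer{retry,ack}  (⊕→&)
                    [retry]
                      Z ↦ Z
                    [ack]
                      end ↦ end
            [stop]
              offer{ok,more,data} ↦ select{ok,more,data}  (offer→select)
                [ok]
                  offer{ack,more,stop} ↦ select{ack,more,stop}  (offer→select)
                    [ack]
                      send[Int] ↦ recv[Int]
                        Z ↦ Z
                    [more]
                      select{ack,more} ↦ offer{ack,more}  (⊕→&)
                        [ack]
                          Z ↦ Z
                        [more]
                          Z ↦ Z
                    [stop]
                      offer{retry,err} ↦ select{retry,err}  (offer→select)
                        [retry]
                          Z ↦ Z
                        [err]
                          Z ↦ Z
                [more]
                  send[Unit] ↦ recv[Unit]
                    select{done,ok} ↦ offer{done,ok}  (⊕→&)
                      [done]
                        end ↦ end
                      [ok]
                        end ↦ end
                [data]
                  recv[Int] ↦ send[Int]
                    offer{ok,retry,err} ↦ select{ok,retry,err}  (offer→select)
                      [ok]
                        Z ↦ Z
                      [retry]
                        Z ↦ Z
                      [err]
                        end ↦ end

recv[Int].recv[Bool].μZ.offer{retry: recv[Bool].select{stop: recv[Str].recv[Unit].Z, err: send[Str].recv[Int].end}, ok: send[Int].send[Bool].offer{retry: select{stop: end, ok: end, retry: end}, ack: select{more: end, err: Z}}, data: offer{data: select{ack: offer{done: recv[Str].Z, ok: offer{more: Z, data: Z, err: Z}}, data: send[Unit].offer{done: Z, ack: end}}, more: recv[Bool].recv[Unit].offer{retry: Z, ack: end}, stop: select{ok: select{ack: recv[Int].Z, more: offer{ack: Z, more: Z}, stop: select{retry: Z, err: Z}}, more: recv[Unit].offer{done: end, ok: end}, data: send[Int].select{ok: Z, retry: Z, err: end}}}}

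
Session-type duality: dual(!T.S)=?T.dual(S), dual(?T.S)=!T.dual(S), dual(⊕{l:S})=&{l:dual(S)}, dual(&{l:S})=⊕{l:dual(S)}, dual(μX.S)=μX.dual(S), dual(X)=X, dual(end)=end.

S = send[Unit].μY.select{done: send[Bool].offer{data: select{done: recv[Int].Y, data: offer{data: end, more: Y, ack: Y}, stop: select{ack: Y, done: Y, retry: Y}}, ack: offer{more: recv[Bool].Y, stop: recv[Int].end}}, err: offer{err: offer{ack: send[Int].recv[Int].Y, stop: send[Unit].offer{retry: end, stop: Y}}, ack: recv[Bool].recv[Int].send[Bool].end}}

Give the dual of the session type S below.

send[Unit] = recv[Unit]
  μY = μY  (rec unchanged)
    select{done,err} = offer{done,err}  (internal→external)
      case done:
        send[Bool] = recv[Bool]
          offer{data,ack} = select{data,ack}  (external→internal)
            case data:
              select{done,data,stop} = offer{done,data,stop}  (internal→external)
                case done:
                  recv[Int] = send[Int]
                    dual(Y) = Y
                case data:
                  offer{data,more,ack} = select{data,more,ack}  (external→internal)
                    case data:
                      dual(end) = end
                    case more:
                      dual(Y) = Y
                    case ack:
                      dual(Y) = Y
                case stop:
                  select{ack,done,retry} = offer{ack,done,retry}  (internal→external)
                    case ack:
                      dual(Y) = Y
                    case done:
                      dual(Y) = Y
                    case retry:
                      dual(Y) = Y
            case ack:
              offer{more,stop} = select{more,stop}  (external→internal)
                case more:
                  recv[Bool] = send[Bool]
                    dual(Y) = Y
                case stop:
                  recv[Int] = send[Int]
                    dual(end) = end
      case err:
        offer{err,ack} = select{err,ack}  (external→internal)
          case err:
            offer{ack,stop} = select{ack,stop}  (external→internal)
              case ack:
                send[Int] = recv[Int]
                  recv[Int] = send[Int]
                    dual(Y) = Y
              case stop:
                send[Unit] = recv[Unit]
                  offer{retry,stop} = select{retry,stop}  (external→internal)
                    case retry:
                      dual(end) = end
                    case stop:
                      dual(Y) = Y
          case ack:
            recv[Bool] = send[Bool]
              recv[Int] = send[Int]
                send[Bool] = recv[Bool]
                  dual(end) = end

recv[Unit].μY.offer{done: recv[Bool].select{data: offer{done: send[Int].Y, data: select{data: end, more: Y, ack: Y}, stop: offer{ack: Y, done: Y, retry: Y}}, ack: select{more: send[Bool].Y, stop: send[Int].end}}, err: select{err: select{ack: recv[Int].send[Int].Y, stop: recv[Unit].select{retry: end, stop: Y}}, ack: send[Bool].send[Int].recv[Bool].end}}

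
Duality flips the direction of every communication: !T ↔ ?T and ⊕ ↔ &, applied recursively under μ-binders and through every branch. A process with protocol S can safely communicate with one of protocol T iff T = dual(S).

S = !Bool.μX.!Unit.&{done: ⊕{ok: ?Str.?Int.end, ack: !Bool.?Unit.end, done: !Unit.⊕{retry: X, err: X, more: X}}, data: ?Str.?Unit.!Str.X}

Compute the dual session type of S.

!Bool ↦ ?Bool
  μX ↦ μX  (rec unchanged)
    !Unit ↦ ?Unit
      &{done,data} ↦ ⊕{done,data}  (&→⊕)
        [done]
          ⊕{ok,ack,done} ↦ &{ok,ack,done}  (select→offer)
            [ok]
              ?Str ↦ !Str
                ?Int ↦ !Int
                  end ↦ end
            [ack]
              !Bool ↦ ?Bool
                ?Unit ↦ !Unit
                  end ↦ end
            [done]
              !Unit ↦ ?Unit
                ⊕{retry,err,more} ↦ &{retry,err,more}  (select→offer)
                  [retry]
                    X ↦ X
                  [err]
                    X ↦ X
                  [more]
                    X ↦ X
        [data]
          ?Str ↦ !Str
            ?Unit ↦ !Unit
              !Str ↦ ?Str
                X ↦ X

?Bool.μX.?Unit.⊕{done: &{ok: !Str.!Int.end, ack: ?Bool.!Unit.end, done: ?Unit.&{retry: X, err: X, more: X}}, data: !Str.!Unit.?Str.X}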